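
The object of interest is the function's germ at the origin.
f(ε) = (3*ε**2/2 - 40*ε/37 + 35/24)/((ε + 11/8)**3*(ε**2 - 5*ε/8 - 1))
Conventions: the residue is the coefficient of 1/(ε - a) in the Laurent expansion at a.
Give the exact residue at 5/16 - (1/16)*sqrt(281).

The residue is -26893309/9746688 - (153780869/912939776)*sqrt(281).

The factor ε**2 - 5*ε/8 - 1 splits as (ε - a)(ε - a') with a = 5/16 - (1/16)*sqrt(281), a' = 5/16 + (1/16)*sqrt(281). At the order-1 pole a set g(ε) = (ε - a)*f(ε) = [(3*ε**2/2 - 40*ε/37 + 35/24)/(ε + 11/8)**3] / (ε - a').
Simple pole: residue = g(a) at a = 5/16 - (1/16)*sqrt(281), which is -26893309/9746688 - (153780869/912939776)*sqrt(281).


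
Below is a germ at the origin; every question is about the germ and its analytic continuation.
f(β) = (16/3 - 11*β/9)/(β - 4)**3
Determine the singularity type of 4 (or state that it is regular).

The denominator factor β - 4 vanishes at 4 and appears to the power 3; the numerator there equals 4/9, nonzero, and no other factor vanishes.
Hence a pole whose order is the multiplicity, 3.

The point is a pole of order 3.


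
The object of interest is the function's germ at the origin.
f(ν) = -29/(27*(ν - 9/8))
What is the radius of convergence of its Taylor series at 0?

Denominator factor (ν - 9/8): pole of order 1 at 9/8, modulus 9/8.
The radius of convergence is the smallest modulus among the singular points: 9/8.

The radius of convergence is 9/8.


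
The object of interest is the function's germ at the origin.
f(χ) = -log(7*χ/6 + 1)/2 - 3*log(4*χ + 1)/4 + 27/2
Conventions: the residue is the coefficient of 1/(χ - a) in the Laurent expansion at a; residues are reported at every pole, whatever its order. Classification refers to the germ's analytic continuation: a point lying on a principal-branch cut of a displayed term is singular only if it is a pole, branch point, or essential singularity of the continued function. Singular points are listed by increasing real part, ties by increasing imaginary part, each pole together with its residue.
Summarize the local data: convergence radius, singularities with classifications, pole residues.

Branch term (-3/4)*log(1 - χ/(-1/4)): its argument vanishes at χ = -1/4, a logarithmic branch point, modulus 1/4.
Branch term (-1/2)*log(1 - χ/(-6/7)): its argument vanishes at χ = -6/7, a logarithmic branch point, modulus 6/7.
The radius of convergence is the smallest modulus among the singular points: 1/4.
List the singular points by increasing real part (a conjugate pair: the negative imaginary part first).

Radius of convergence at 0: 1/4.
At -6/7: a logarithmic branch point.
At -1/4: a logarithmic branch point.


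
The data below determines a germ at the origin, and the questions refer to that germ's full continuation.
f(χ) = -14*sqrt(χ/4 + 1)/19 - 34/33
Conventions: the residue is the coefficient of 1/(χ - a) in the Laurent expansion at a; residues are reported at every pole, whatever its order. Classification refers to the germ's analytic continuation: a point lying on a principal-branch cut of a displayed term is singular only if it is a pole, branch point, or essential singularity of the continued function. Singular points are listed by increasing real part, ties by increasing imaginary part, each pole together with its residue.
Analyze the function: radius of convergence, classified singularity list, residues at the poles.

Radius of convergence at 0: 4.
At -4: an algebraic (square-root) branch point.

Branch term (-14/19)*sqrt(1 - χ/(-4)): its argument vanishes at χ = -4, a square-root branch point, modulus 4.
The radius of convergence is the smallest modulus among the singular points: 4.


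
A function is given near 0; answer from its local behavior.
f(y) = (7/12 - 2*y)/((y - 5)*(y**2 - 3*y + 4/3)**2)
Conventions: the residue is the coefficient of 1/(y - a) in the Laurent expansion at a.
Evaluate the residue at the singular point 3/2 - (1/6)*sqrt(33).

The residue is 339/9248 + (24285/1119008)*sqrt(33).

The factor y**2 - 3*y + 4/3 splits as (y - a)(y - a') with a = 3/2 - (1/6)*sqrt(33), a' = 3/2 + (1/6)*sqrt(33). At the order-2 pole a set g(y) = (y - a)^2*f(y) = [(7/12 - 2*y)/(y - 5)] / (y - a')^2.
Order-2 pole: residue = g'(a); g'(3/2 - (1/6)*sqrt(33)) = 339/9248 + (24285/1119008)*sqrt(33), so the residue is 339/9248 + (24285/1119008)*sqrt(33).


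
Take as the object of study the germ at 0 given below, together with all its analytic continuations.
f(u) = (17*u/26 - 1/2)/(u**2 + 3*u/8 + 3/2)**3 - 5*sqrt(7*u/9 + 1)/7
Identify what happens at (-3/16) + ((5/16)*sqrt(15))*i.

The point is a pole of order 3.

The denominator factor u**2 + 3*u/8 + 3/2 vanishes at (-3/16) + ((5/16)*sqrt(15))*i and appears to the power 3; the numerator there equals (-259/416) + ((85/416)*sqrt(15))*i, nonzero, and no other factor vanishes.
The branch terms are analytic at this point.
Hence a pole whose order is the multiplicity, 3.


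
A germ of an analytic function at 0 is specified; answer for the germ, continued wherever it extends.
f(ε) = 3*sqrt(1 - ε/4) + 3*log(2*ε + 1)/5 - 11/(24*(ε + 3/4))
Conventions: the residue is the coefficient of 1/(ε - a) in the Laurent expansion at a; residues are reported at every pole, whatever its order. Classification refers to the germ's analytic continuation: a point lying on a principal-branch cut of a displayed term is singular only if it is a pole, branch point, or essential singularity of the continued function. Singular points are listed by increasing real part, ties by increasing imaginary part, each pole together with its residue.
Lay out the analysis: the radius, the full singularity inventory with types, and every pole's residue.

Radius of convergence at 0: 1/2.
At -3/4: a pole of order 1; residue -11/24.
At -1/2: a logarithmic branch point.
At 4: an algebraic (square-root) branch point.

Denominator factor (ε + 3/4): pole of order 1 at -3/4, modulus 3/4.
Branch term (3)*sqrt(1 - ε/(4)): its argument vanishes at ε = 4, a square-root branch point, modulus 4.
Branch term (3/5)*log(1 - ε/(-1/2)): its argument vanishes at ε = -1/2, a logarithmic branch point, modulus 1/2.
The radius of convergence is the smallest modulus among the singular points: 1/2.
The branch terms are analytic at -3/4 and contribute nothing to the residue; only the rational part matters.
At the order-1 pole -3/4 set g(ε) = (ε - (-3/4))*(rational part) = -11/24.
Simple pole: residue = g(a) at a = -3/4, which is -11/24.
List the singular points by increasing real part (a conjugate pair: the negative imaginary part first).


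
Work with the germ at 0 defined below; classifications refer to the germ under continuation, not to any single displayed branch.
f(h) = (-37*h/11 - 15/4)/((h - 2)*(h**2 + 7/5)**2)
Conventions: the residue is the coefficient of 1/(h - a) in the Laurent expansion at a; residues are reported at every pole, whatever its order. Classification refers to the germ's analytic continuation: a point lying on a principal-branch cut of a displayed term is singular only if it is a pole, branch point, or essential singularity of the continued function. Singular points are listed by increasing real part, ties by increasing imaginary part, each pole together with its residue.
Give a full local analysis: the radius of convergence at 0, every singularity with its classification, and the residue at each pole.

Radius of convergence at 0: (1/5)*sqrt(35).
At -((1/5)*sqrt(35))*i: a pole of order 2; residue (11525/64152) + ((202795/3143448)*sqrt(35))*i.
At ((1/5)*sqrt(35))*i: a pole of order 2; residue (11525/64152) - ((202795/3143448)*sqrt(35))*i.
At 2: a pole of order 1; residue -11525/32076.


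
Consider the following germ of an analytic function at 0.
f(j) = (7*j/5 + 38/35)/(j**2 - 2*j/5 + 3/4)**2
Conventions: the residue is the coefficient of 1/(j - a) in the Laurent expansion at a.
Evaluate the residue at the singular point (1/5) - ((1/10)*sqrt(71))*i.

The residue is ((2390/35287)*sqrt(71))*i.

The factor j**2 - 2*j/5 + 3/4 splits as (j - a)(j - a') with a = (1/5) - ((1/10)*sqrt(71))*i, a' = (1/5) + ((1/10)*sqrt(71))*i. At the order-2 pole a set g(j) = (j - a)^2*f(j) = [7*j/5 + 38/35] / (j - a')^2.
Order-2 pole: residue = g'(a); g'((1/5) - ((1/10)*sqrt(71))*i) = ((2390/35287)*sqrt(71))*i, so the residue is ((2390/35287)*sqrt(71))*i.


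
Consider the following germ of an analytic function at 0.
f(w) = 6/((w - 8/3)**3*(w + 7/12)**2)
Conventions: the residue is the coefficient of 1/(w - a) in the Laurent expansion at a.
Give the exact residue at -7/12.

At the order-2 pole -7/12 set g(w) = (w - (-7/12))^2*f(w) = 6/(w - 8/3)**3.
Order-2 pole: residue = g'(a); g'(-7/12) = -4608/28561, so the residue is -4608/28561.

The residue is -4608/28561.


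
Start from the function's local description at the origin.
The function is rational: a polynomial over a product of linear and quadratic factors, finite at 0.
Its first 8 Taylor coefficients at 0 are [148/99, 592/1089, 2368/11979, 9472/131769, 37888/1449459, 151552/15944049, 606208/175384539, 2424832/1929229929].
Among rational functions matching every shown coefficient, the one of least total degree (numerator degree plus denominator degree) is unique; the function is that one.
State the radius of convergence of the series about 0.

No rational of total degree below 1 reproduces all 8 coefficients; solving the [0/1] Pade equations on them gives f(k) = -37/(9*(k - 11/4)), whose expansion matches every shown term.
Denominator factor (k - 11/4): pole of order 1 at 11/4, modulus 11/4.
The radius of convergence is the smallest modulus among the singular points: 11/4.

The radius of convergence is 11/4.


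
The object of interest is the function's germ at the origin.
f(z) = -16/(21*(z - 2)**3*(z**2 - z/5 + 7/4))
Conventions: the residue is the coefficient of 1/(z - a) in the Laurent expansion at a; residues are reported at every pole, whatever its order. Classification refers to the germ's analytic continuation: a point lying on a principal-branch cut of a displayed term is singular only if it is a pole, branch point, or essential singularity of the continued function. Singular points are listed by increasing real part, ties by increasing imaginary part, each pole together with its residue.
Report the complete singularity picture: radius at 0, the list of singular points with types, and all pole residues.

Radius of convergence at 0: (1/2)*sqrt(7).
At (1/10) - ((1/10)*sqrt(174))*i: a pole of order 1; residue (193920/8575301) - ((139840/319736223)*sqrt(174))*i.
At (1/10) + ((1/10)*sqrt(174))*i: a pole of order 1; residue (193920/8575301) + ((139840/319736223)*sqrt(174))*i.
At 2: a pole of order 3; residue -387840/8575301.

Denominator factor (z - 2)^3: pole of order 3 at 2, modulus 2.
Denominator factor (z**2 - z/5 + 7/4): discriminant -174/25, complex-conjugate roots (1/10) + ((1/10)*sqrt(174))*i and (1/10) - ((1/10)*sqrt(174))*i; poles of order 1, moduli (1/2)*sqrt(7) and (1/2)*sqrt(7).
The radius of convergence is the smallest modulus among the singular points: (1/2)*sqrt(7).
The factor z**2 - z/5 + 7/4 splits as (z - a)(z - a') with a = (1/10) - ((1/10)*sqrt(174))*i, a' = (1/10) + ((1/10)*sqrt(174))*i. At the order-1 pole a set g(z) = (z - a)*f(z) = [-16/(21*(z - 2)**3)] / (z - a').
Simple pole: residue = g(a) at a = (1/10) - ((1/10)*sqrt(174))*i, which is (193920/8575301) - ((139840/319736223)*sqrt(174))*i.
The factor z**2 - z/5 + 7/4 splits as (z - a)(z - a') with a = (1/10) + ((1/10)*sqrt(174))*i, a' = (1/10) - ((1/10)*sqrt(174))*i. At the order-1 pole a set g(z) = (z - a)*f(z) = [-16/(21*(z - 2)**3)] / (z - a').
Simple pole: residue = g(a) at a = (1/10) + ((1/10)*sqrt(174))*i, which is (193920/8575301) + ((139840/319736223)*sqrt(174))*i.
At the order-3 pole 2 set g(z) = (z - (2))^3*f(z) = -16/(21*(z**2 - z/5 + 7/4)).
Order-3 pole: residue = g''(a)/2; g''(2) = -775680/8575301, so the residue is -387840/8575301.
List the singular points by increasing real part (a conjugate pair: the negative imaginary part first).


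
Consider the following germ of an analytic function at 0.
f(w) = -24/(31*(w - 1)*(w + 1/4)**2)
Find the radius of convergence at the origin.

The radius of convergence is 1/4.

Denominator factor (w + 1/4)^2: pole of order 2 at -1/4, modulus 1/4.
Denominator factor (w - 1): pole of order 1 at 1, modulus 1.
The radius of convergence is the smallest modulus among the singular points: 1/4.


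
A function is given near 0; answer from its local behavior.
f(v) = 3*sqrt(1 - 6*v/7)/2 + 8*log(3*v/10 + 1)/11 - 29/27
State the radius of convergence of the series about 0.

Branch term (3/2)*sqrt(1 - v/(7/6)): its argument vanishes at v = 7/6, a square-root branch point, modulus 7/6.
Branch term (8/11)*log(1 - v/(-10/3)): its argument vanishes at v = -10/3, a logarithmic branch point, modulus 10/3.
The radius of convergence is the smallest modulus among the singular points: 7/6.

The radius of convergence is 7/6.


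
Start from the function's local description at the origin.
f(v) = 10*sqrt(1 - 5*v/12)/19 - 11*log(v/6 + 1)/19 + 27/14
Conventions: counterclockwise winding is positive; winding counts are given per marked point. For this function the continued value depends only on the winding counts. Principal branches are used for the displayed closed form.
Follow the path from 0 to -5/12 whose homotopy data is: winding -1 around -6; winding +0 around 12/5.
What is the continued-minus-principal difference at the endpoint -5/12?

Continued minus principal equals (22/19)*pi*i.

The rational part is single-valued and drops out of the difference; each branch term changes only by its own monodromy.
(-11/19)*log(1 - v/(-6)): each positive loop around -6 adds 2*pi*i to the log, so winding -1 contributes (-11/19)*(-1)*2*pi*i = (22/19)*pi*i.
(10/19)*sqrt(1 - v/(12/5)): winding +0 is even, the square root returns to the same sheet, contribution 0.
Summing the contributions at v = -5/12 gives (22/19)*pi*i.


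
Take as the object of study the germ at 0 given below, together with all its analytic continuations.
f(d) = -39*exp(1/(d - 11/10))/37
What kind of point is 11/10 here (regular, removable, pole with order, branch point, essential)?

The point is an essential singularity.

The exponent 1/(d - (11/10)) has a pole at 11/10, so exp(1/(d - (11/10))) takes every nonzero value near it: an essential singularity (not a pole of any order).


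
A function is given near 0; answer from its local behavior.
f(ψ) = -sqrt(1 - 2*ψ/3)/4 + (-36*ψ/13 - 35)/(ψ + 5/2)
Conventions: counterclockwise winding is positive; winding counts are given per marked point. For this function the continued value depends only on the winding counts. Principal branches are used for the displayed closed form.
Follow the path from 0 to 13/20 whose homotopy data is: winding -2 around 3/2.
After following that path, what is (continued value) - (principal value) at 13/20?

The rational part is single-valued and drops out of the difference; each branch term changes only by its own monodromy.
(-1/4)*sqrt(1 - ψ/(3/2)): winding -2 is even, the square root returns to the same sheet, contribution 0.
Summing the contributions at ψ = 13/20 gives 0.

Continued minus principal equals 0.


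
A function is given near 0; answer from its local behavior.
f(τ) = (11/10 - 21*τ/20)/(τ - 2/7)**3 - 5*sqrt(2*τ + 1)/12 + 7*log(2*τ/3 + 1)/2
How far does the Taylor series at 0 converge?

The radius of convergence is 2/7.

Denominator factor (τ - 2/7)^3: pole of order 3 at 2/7, modulus 2/7.
Branch term (7/2)*log(1 - τ/(-3/2)): its argument vanishes at τ = -3/2, a logarithmic branch point, modulus 3/2.
Branch term (-5/12)*sqrt(1 - τ/(-1/2)): its argument vanishes at τ = -1/2, a square-root branch point, modulus 1/2.
The radius of convergence is the smallest modulus among the singular points: 2/7.


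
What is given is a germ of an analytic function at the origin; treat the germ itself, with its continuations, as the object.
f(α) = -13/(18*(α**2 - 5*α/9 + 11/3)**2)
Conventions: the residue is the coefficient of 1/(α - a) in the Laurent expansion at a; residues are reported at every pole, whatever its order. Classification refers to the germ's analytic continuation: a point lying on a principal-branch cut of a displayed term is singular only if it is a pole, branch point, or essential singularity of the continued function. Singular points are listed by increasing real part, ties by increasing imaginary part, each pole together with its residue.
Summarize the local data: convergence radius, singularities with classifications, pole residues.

Radius of convergence at 0: (1/3)*sqrt(33).
At (5/18) - ((1/18)*sqrt(1163))*i: a pole of order 2; residue -((1053/1352569)*sqrt(1163))*i.
At (5/18) + ((1/18)*sqrt(1163))*i: a pole of order 2; residue ((1053/1352569)*sqrt(1163))*i.

Denominator factor (α**2 - 5*α/9 + 11/3)^2: discriminant -1163/81, complex-conjugate roots (5/18) + ((1/18)*sqrt(1163))*i and (5/18) - ((1/18)*sqrt(1163))*i; poles of order 2, moduli (1/3)*sqrt(33) and (1/3)*sqrt(33).
The radius of convergence is the smallest modulus among the singular points: (1/3)*sqrt(33).
The factor α**2 - 5*α/9 + 11/3 splits as (α - a)(α - a') with a = (5/18) - ((1/18)*sqrt(1163))*i, a' = (5/18) + ((1/18)*sqrt(1163))*i. At the order-2 pole a set g(α) = (α - a)^2*f(α) = [-13/18] / (α - a')^2.
Order-2 pole: residue = g'(a); g'((5/18) - ((1/18)*sqrt(1163))*i) = -((1053/1352569)*sqrt(1163))*i, so the residue is -((1053/1352569)*sqrt(1163))*i.
The factor α**2 - 5*α/9 + 11/3 splits as (α - a)(α - a') with a = (5/18) + ((1/18)*sqrt(1163))*i, a' = (5/18) - ((1/18)*sqrt(1163))*i. At the order-2 pole a set g(α) = (α - a)^2*f(α) = [-13/18] / (α - a')^2.
Order-2 pole: residue = g'(a); g'((5/18) + ((1/18)*sqrt(1163))*i) = ((1053/1352569)*sqrt(1163))*i, so the residue is ((1053/1352569)*sqrt(1163))*i.
List the singular points by increasing real part (a conjugate pair: the negative imaginary part first).


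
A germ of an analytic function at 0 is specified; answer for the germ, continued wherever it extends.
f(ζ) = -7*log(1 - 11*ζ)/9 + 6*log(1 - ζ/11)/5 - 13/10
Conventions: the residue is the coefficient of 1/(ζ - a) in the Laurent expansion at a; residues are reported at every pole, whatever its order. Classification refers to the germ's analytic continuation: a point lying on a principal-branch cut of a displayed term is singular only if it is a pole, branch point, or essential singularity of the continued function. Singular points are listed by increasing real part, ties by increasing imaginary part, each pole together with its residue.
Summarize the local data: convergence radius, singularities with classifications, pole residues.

Branch term (6/5)*log(1 - ζ/(11)): its argument vanishes at ζ = 11, a logarithmic branch point, modulus 11.
Branch term (-7/9)*log(1 - ζ/(1/11)): its argument vanishes at ζ = 1/11, a logarithmic branch point, modulus 1/11.
The radius of convergence is the smallest modulus among the singular points: 1/11.
List the singular points by increasing real part (a conjugate pair: the negative imaginary part first).

Radius of convergence at 0: 1/11.
At 1/11: a logarithmic branch point.
At 11: a logarithmic branch point.


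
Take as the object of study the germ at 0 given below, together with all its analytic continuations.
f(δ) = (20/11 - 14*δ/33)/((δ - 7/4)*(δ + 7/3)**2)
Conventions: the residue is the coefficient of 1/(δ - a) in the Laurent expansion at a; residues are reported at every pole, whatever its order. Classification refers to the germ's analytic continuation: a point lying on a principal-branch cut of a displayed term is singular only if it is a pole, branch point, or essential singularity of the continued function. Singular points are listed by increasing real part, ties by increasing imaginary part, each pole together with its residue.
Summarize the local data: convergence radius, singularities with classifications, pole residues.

Denominator factor (δ - 7/4): pole of order 1 at 7/4, modulus 7/4.
Denominator factor (δ + 7/3)^2: pole of order 2 at -7/3, modulus 7/3.
The radius of convergence is the smallest modulus among the singular points: 7/4.
At the order-2 pole -7/3 set g(δ) = (δ - (-7/3))^2*f(δ) = (20/11 - 14*δ/33)/(δ - 7/4).
Order-2 pole: residue = g'(a); g'(-7/3) = -1704/26411, so the residue is -1704/26411.
At the order-1 pole 7/4 set g(δ) = (δ - (7/4))*f(δ) = (20/11 - 14*δ/33)/(δ + 7/3)**2.
Simple pole: residue = g(a) at a = 7/4, which is 1704/26411.
List the singular points by increasing real part (a conjugate pair: the negative imaginary part first).

Radius of convergence at 0: 7/4.
At -7/3: a pole of order 2; residue -1704/26411.
At 7/4: a pole of order 1; residue 1704/26411.


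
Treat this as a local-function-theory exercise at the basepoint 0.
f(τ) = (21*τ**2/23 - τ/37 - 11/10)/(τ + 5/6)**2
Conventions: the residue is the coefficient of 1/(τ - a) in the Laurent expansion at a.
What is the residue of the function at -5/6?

At the order-2 pole -5/6 set g(τ) = (τ - (-5/6))^2*f(τ) = 21*τ**2/23 - τ/37 - 11/10.
Order-2 pole: residue = g'(a); g'(-5/6) = -1318/851, so the residue is -1318/851.

The residue is -1318/851.


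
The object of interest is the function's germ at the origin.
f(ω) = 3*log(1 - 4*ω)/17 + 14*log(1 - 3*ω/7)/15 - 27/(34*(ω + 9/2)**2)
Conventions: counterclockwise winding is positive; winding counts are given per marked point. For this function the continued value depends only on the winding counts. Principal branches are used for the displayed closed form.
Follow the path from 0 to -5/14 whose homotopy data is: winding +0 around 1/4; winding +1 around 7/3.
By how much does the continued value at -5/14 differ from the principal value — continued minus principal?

Continued minus principal equals (28/15)*pi*i.

The rational part is single-valued and drops out of the difference; each branch term changes only by its own monodromy.
(3/17)*log(1 - ω/(1/4)): winding 0 around 1/4, so this term returns to its principal value, contribution 0.
(14/15)*log(1 - ω/(7/3)): each positive loop around 7/3 adds 2*pi*i to the log, so winding +1 contributes (14/15)*(1)*2*pi*i = (28/15)*pi*i.
Summing the contributions at ω = -5/14 gives (28/15)*pi*i.


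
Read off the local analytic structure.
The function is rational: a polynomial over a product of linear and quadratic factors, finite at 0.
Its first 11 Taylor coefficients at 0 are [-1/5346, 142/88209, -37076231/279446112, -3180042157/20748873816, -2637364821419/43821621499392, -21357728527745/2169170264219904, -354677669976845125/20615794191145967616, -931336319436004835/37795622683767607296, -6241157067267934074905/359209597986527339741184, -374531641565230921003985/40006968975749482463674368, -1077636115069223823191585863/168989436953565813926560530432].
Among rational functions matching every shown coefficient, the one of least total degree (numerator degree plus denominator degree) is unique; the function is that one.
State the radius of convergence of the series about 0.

The radius of convergence is 11/8.

No rational of total degree below 9 reproduces all 11 coefficients; solving the [2/7] Pade equations on them gives f(χ) = (40*χ**2 - 13*χ/24 + 1/18)/((χ - 11/8)*(χ**2 - 5*χ/6 + 6)**3), whose expansion matches every shown term.
Denominator factor (χ - 11/8): pole of order 1 at 11/8, modulus 11/8.
Denominator factor (χ**2 - 5*χ/6 + 6)^3: discriminant -839/36, complex-conjugate roots (5/12) + ((1/12)*sqrt(839))*i and (5/12) - ((1/12)*sqrt(839))*i; poles of order 3, moduli sqrt(6) and sqrt(6).
The radius of convergence is the smallest modulus among the singular points: 11/8.


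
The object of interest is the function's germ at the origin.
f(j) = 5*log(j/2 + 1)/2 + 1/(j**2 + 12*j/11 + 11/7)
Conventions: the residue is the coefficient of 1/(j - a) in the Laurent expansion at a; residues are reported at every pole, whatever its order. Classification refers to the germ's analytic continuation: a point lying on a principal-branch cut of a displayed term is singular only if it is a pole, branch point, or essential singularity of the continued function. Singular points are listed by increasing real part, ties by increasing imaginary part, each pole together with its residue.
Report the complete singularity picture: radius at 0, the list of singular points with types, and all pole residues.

Radius of convergence at 0: (1/7)*sqrt(77).
At -2: a logarithmic branch point.
At (-6/11) - ((1/77)*sqrt(7553))*i: a pole of order 1; residue ((11/2158)*sqrt(7553))*i.
At (-6/11) + ((1/77)*sqrt(7553))*i: a pole of order 1; residue -((11/2158)*sqrt(7553))*i.

Denominator factor (j**2 + 12*j/11 + 11/7): discriminant -4316/847, complex-conjugate roots (-6/11) + ((1/77)*sqrt(7553))*i and (-6/11) - ((1/77)*sqrt(7553))*i; poles of order 1, moduli (1/7)*sqrt(77) and (1/7)*sqrt(77).
Branch term (5/2)*log(1 - j/(-2)): its argument vanishes at j = -2, a logarithmic branch point, modulus 2.
The radius of convergence is the smallest modulus among the singular points: (1/7)*sqrt(77).
The branch term is analytic at (-6/11) - ((1/77)*sqrt(7553))*i and contributes nothing to the residue; only the rational part matters.
The factor j**2 + 12*j/11 + 11/7 splits as (j - a)(j - a') with a = (-6/11) - ((1/77)*sqrt(7553))*i, a' = (-6/11) + ((1/77)*sqrt(7553))*i. At the order-1 pole a set g(j) = (j - a)*(rational part) = [1] / (j - a').
Simple pole: residue = g(a) at a = (-6/11) - ((1/77)*sqrt(7553))*i, which is ((11/2158)*sqrt(7553))*i.
The branch term is analytic at (-6/11) + ((1/77)*sqrt(7553))*i and contributes nothing to the residue; only the rational part matters.
The factor j**2 + 12*j/11 + 11/7 splits as (j - a)(j - a') with a = (-6/11) + ((1/77)*sqrt(7553))*i, a' = (-6/11) - ((1/77)*sqrt(7553))*i. At the order-1 pole a set g(j) = (j - a)*(rational part) = [1] / (j - a').
Simple pole: residue = g(a) at a = (-6/11) + ((1/77)*sqrt(7553))*i, which is -((11/2158)*sqrt(7553))*i.
List the singular points by increasing real part (a conjugate pair: the negative imaginary part first).


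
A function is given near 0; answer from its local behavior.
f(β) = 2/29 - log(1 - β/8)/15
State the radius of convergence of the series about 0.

The radius of convergence is 8.

Branch term (-1/15)*log(1 - β/(8)): its argument vanishes at β = 8, a logarithmic branch point, modulus 8.
The radius of convergence is the smallest modulus among the singular points: 8.


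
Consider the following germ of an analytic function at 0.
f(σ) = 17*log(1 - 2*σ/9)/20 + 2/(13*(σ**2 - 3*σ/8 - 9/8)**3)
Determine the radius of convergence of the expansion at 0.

Denominator factor (σ**2 - 3*σ/8 - 9/8)^3: discriminant 297/64, real irrational roots 3/16 + (3/16)*sqrt(33) and 3/16 - (3/16)*sqrt(33); poles of order 3, moduli 3/16 + (3/16)*sqrt(33) and -3/16 + (3/16)*sqrt(33).
Branch term (17/20)*log(1 - σ/(9/2)): its argument vanishes at σ = 9/2, a logarithmic branch point, modulus 9/2.
The radius of convergence is the smallest modulus among the singular points: -3/16 + (3/16)*sqrt(33).

The radius of convergence is -3/16 + (3/16)*sqrt(33).


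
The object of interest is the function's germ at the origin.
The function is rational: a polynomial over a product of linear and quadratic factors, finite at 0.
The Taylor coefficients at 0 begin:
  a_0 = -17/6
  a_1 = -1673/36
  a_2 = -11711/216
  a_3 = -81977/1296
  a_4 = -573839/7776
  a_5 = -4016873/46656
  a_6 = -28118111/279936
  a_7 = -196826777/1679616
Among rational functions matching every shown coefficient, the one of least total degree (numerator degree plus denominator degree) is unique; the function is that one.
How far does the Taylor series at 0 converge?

No rational of total degree below 2 reproduces all 8 coefficients; solving the [1/1] Pade equations on them gives f(η) = (37*η + 17/7)/(η - 6/7), whose expansion matches every shown term.
Denominator factor (η - 6/7): pole of order 1 at 6/7, modulus 6/7.
The radius of convergence is the smallest modulus among the singular points: 6/7.

The radius of convergence is 6/7.


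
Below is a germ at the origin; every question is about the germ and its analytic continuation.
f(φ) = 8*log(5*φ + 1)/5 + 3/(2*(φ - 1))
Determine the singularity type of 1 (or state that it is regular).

The denominator factor φ - 1 vanishes at 1 and appears to the power 1; the numerator there equals 3/2, nonzero, and no other factor vanishes.
The branch terms are analytic at this point.
Hence a pole whose order is the multiplicity, 1.

The point is a pole of order 1.


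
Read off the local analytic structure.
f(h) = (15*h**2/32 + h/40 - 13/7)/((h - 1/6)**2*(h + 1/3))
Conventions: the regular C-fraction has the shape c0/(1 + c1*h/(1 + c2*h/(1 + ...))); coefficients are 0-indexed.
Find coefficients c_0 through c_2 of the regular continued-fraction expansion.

The regular C-fraction coefficients are [-1404/7, -4673/520, 35539/2429960].

Taylor coefficients (expand at 0): a_0 = -1404/7, a_1 = -126171/70, a_2 = -4527981/280.
c0 = a_0 = -1404/7. Peel one level at a time: if S = 1 + c*h/S' with S'(0) = 1, then c is the h-coefficient of S and S' = c*h/(S - 1).
S_1 = c0/f = 1 + (-4673/520)*h + (35539/270400)*h^2 + ...; c1 = -4673/520.
S_2 = c1*h/(S_1 - 1) = 1 + (35539/2429960)*h + ...; c2 = 35539/2429960.


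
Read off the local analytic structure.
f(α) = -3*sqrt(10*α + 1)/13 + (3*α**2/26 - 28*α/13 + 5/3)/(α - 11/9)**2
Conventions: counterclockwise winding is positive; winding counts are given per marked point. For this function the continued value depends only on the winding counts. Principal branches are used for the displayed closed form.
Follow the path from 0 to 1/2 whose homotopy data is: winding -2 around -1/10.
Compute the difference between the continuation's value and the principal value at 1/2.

The rational part is single-valued and drops out of the difference; each branch term changes only by its own monodromy.
(-3/13)*sqrt(1 - α/(-1/10)): winding -2 is even, the square root returns to the same sheet, contribution 0.
Summing the contributions at α = 1/2 gives 0.

Continued minus principal equals 0.


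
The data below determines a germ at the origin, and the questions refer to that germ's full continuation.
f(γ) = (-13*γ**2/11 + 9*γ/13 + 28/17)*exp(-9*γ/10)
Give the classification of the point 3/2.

There is no denominator, hence no pole anywhere.
The factor exp(-9*γ/10) is entire.
So the germ continues analytically to 3/2.

The point is a regular point.


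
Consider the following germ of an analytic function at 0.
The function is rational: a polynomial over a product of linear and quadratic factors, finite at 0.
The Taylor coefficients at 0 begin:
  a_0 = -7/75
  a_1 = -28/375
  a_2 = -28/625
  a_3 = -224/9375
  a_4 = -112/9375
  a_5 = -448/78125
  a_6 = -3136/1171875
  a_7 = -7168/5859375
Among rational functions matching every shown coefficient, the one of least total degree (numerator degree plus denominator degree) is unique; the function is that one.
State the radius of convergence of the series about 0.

No rational of total degree below 2 reproduces all 8 coefficients; solving the [0/2] Pade equations on them gives f(r) = -7/(12*(r - 5/2)**2), whose expansion matches every shown term.
Denominator factor (r - 5/2)^2: pole of order 2 at 5/2, modulus 5/2.
The radius of convergence is the smallest modulus among the singular points: 5/2.

The radius of convergence is 5/2.


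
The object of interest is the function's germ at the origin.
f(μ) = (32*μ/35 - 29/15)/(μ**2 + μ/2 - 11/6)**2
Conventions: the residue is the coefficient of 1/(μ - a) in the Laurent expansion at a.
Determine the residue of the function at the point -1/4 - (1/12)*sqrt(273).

The factor μ**2 + μ/2 - 11/6 splits as (μ - a)(μ - a') with a = -1/4 - (1/12)*sqrt(273), a' = -1/4 + (1/12)*sqrt(273). At the order-2 pole a set g(μ) = (μ - a)^2*f(μ) = [32*μ/35 - 29/15] / (μ - a')^2.
Order-2 pole: residue = g'(a); g'(-1/4 - (1/12)*sqrt(273)) = -(3632/289835)*sqrt(273), so the residue is -(3632/289835)*sqrt(273).

The residue is -(3632/289835)*sqrt(273).


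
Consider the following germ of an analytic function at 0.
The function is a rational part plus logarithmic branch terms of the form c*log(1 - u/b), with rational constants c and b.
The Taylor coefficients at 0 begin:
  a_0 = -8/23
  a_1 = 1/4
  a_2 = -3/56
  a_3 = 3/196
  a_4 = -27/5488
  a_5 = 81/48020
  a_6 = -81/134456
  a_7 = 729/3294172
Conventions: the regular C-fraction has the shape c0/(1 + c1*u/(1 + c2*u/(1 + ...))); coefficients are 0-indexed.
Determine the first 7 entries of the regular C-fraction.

The regular C-fraction coefficients are [-8/23, 23/32, -113/224, -24/791, 387/1582, 226/4515, 1483/9030].


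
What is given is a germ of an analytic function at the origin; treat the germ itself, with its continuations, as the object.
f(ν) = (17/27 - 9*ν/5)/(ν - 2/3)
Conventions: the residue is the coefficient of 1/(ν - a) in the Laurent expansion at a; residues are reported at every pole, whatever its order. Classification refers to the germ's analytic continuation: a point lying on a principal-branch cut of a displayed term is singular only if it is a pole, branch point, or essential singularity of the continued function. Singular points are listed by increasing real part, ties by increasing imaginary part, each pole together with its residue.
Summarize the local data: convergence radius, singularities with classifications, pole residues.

Denominator factor (ν - 2/3): pole of order 1 at 2/3, modulus 2/3.
The radius of convergence is the smallest modulus among the singular points: 2/3.
At the order-1 pole 2/3 set g(ν) = (ν - (2/3))*f(ν) = 17/27 - 9*ν/5.
Simple pole: residue = g(a) at a = 2/3, which is -77/135.

Radius of convergence at 0: 2/3.
At 2/3: a pole of order 1; residue -77/135.


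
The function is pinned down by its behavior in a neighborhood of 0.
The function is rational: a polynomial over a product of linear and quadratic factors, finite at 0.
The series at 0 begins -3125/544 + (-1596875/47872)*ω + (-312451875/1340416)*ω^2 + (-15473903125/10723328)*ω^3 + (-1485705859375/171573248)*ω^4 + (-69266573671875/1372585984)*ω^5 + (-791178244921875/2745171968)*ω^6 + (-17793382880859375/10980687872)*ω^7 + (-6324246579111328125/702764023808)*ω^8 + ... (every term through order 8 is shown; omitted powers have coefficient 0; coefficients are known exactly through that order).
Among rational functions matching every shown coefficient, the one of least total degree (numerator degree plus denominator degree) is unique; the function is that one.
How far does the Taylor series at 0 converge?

The radius of convergence is 1/5.

No rational of total degree below 7 reproduces all 9 coefficients; solving the [2/5] Pade equations on them gives f(ω) = (-27*ω**2/35 + 24*ω/11 - 16/17)/((ω - 1/5)**2*(ω + 8/5)**3), whose expansion matches every shown term.
Denominator factor (ω - 1/5)^2: pole of order 2 at 1/5, modulus 1/5.
Denominator factor (ω + 8/5)^3: pole of order 3 at -8/5, modulus 8/5.
The radius of convergence is the smallest modulus among the singular points: 1/5.


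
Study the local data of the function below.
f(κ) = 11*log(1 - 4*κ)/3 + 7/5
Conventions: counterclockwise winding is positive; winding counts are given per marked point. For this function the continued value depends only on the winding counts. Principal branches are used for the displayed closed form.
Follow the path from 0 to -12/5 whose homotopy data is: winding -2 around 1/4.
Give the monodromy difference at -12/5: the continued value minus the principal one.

The rational part is single-valued and drops out of the difference; each branch term changes only by its own monodromy.
(11/3)*log(1 - κ/(1/4)): each positive loop around 1/4 adds 2*pi*i to the log, so winding -2 contributes (11/3)*(-2)*2*pi*i = -(44/3)*pi*i.
Summing the contributions at κ = -12/5 gives -(44/3)*pi*i.

Continued minus principal equals -(44/3)*pi*i.


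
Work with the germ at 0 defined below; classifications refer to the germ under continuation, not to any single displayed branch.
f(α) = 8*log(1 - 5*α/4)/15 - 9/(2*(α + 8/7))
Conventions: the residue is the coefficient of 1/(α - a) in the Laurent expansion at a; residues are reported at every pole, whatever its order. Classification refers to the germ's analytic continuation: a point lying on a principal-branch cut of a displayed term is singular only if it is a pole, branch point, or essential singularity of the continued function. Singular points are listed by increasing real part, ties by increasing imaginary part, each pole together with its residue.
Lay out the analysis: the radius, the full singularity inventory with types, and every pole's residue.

Denominator factor (α + 8/7): pole of order 1 at -8/7, modulus 8/7.
Branch term (8/15)*log(1 - α/(4/5)): its argument vanishes at α = 4/5, a logarithmic branch point, modulus 4/5.
The radius of convergence is the smallest modulus among the singular points: 4/5.
The branch term is analytic at -8/7 and contributes nothing to the residue; only the rational part matters.
At the order-1 pole -8/7 set g(α) = (α - (-8/7))*(rational part) = -9/2.
Simple pole: residue = g(a) at a = -8/7, which is -9/2.
List the singular points by increasing real part (a conjugate pair: the negative imaginary part first).

Radius of convergence at 0: 4/5.
At -8/7: a pole of order 1; residue -9/2.
At 4/5: a logarithmic branch point.


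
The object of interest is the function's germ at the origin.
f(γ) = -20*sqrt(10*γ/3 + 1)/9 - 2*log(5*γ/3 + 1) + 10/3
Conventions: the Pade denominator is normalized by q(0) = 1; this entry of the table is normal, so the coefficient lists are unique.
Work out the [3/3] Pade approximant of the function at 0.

Taylor coefficients needed (expand at 0): a_0 = 10/9, a_1 = -190/27, a_2 = 475/81, a_3 = -2000/243, a_4 = 10625/729, a_5 = -131875/4374, a_6 = 203125/2916.
Write the denominator as Q(γ) = 1 + q1*γ + q2*γ^2 + q3*γ^3. Requiring Q*f - P = O(γ^7) with deg P <= 3 kills the coefficients of γ^4..γ^6 in Q*f:
  γ^4: a_4 + q1*a_3 + q2*a_2 + q3*a_1 = 0, i.e. 10625/729 + (-2000/243)*q1 + (475/81)*q2 + (-190/27)*q3 = 0.
  γ^5: a_5 + q1*a_4 + q2*a_3 + q3*a_2 = 0, i.e. -131875/4374 + (10625/729)*q1 + (-2000/243)*q2 + (475/81)*q3 = 0.
  γ^6: a_6 + q1*a_5 + q2*a_4 + q3*a_3 = 0, i.e. 203125/2916 + (-131875/4374)*q1 + (10625/729)*q2 + (-2000/243)*q3 = 0.
Solving this linear system: q1 = 114755/28182, q2 = 18845/4697, q3 = 82700/126819.
The numerator is Q*f truncated at degree 3: P0 = a_0 = 10/9; P1 = a_1 + q1*a_0 = -318655/126819; P2 = a_2 + q1*a_1 + q2*a_0 = -6974600/380457; P3 = a_3 + q1*a_2 + q2*a_1 + q3*a_0 = -27075275/2282742.

The Pade approximant has numerator coefficients [10/9, -318655/126819, -6974600/380457, -27075275/2282742]; denominator coefficients [1, 114755/28182, 18845/4697, 82700/126819].


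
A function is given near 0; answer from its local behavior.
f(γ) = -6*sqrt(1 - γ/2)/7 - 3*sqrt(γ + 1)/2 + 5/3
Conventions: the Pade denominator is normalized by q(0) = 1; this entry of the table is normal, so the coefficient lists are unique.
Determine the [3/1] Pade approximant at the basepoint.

The Pade approximant has numerator coefficients [-29/42, -8885/8736, -927/5824, 363/5824]; denominator coefficients [1, 145/208].

Taylor coefficients needed (expand at 0): a_0 = -29/42, a_1 = -15/28, a_2 = 3/14, a_3 = -39/448, a_4 = 435/7168.
Write the denominator as Q(γ) = 1 + q1*γ. Requiring Q*f - P = O(γ^5) with deg P <= 3 kills the coefficients of γ^4..γ^4 in Q*f:
  γ^4: a_4 + q1*a_3 = 0, i.e. 435/7168 + (-39/448)*q1 = 0.
Solving this linear system: q1 = 145/208.
The numerator is Q*f truncated at degree 3: P0 = a_0 = -29/42; P1 = a_1 + q1*a_0 = -8885/8736; P2 = a_2 + q1*a_1 = -927/5824; P3 = a_3 + q1*a_2 = 363/5824.


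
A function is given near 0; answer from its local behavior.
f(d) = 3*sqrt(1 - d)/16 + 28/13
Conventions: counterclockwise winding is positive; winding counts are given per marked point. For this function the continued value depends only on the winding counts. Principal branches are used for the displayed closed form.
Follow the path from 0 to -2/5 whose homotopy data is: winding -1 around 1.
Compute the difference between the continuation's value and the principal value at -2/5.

Continued minus principal equals -(3/40)*sqrt(35).

The rational part is single-valued and drops out of the difference; each branch term changes only by its own monodromy.
(3/16)*sqrt(1 - d/(1)): winding -1 is odd, the square root flips sign, contributing -2*(3/16)*sqrt(1 - (-2/5)/(1)) = -2*(3/16)*sqrt(7/5) = -(3/40)*sqrt(35).
Summing the contributions at d = -2/5 gives -(3/40)*sqrt(35).
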